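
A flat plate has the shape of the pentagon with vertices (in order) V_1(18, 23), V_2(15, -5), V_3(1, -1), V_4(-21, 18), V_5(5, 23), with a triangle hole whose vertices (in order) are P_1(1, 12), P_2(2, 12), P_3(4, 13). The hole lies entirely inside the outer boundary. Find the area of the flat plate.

659.5

Outer boundary:
Apply the surveyor's formula: 2A = Σ (x_i·y_{i+1} − x_{i+1}·y_i), indices taken mod 5.
Cross-terms: -435, -10, -3, -573, -299  ⇒  Σ = -1320
Area = |Σ|/2 = 660.
Hole:
Apply the shoelace formula: 2A = Σ (x_i·y_{i+1} − x_{i+1}·y_i), indices taken mod 3.
Σ = (-12) + (-22) + (35) = 1
Area = |Σ|/2 = 0.5.
Net area = 660 − 0.5 = 659.5.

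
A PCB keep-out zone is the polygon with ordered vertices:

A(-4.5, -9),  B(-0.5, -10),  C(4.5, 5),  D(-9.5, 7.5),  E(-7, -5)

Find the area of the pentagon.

Σ = (40.5) + (42.5) + (81.25) + (100) + (40.5) = 304.75
Area = |Σ|/2 = 152.375.

152.375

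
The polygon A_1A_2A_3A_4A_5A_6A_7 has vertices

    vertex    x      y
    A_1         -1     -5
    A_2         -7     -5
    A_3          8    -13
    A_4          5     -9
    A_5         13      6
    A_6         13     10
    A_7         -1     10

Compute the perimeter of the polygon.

|A_1A_2| = √((-6)² + (0)²) = √36 = 6
|A_2A_3| = √((15)² + (-8)²) = √289 = 17
|A_3A_4| = √((-3)² + (4)²) = √25 = 5
|A_4A_5| = √((8)² + (15)²) = √289 = 17
|A_5A_6| = √((0)² + (4)²) = √16 = 4
|A_6A_7| = √((-14)² + (0)²) = √196 = 14
|A_7A_1| = √((0)² + (-15)²) = √225 = 15
Perimeter = 6 + 17 + 5 + 17 + 4 + 14 + 15 = 78.

78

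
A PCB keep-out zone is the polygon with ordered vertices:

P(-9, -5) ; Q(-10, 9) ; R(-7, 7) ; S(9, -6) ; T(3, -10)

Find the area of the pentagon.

168

Cross-terms: -131, -7, -21, -72, -105  ⇒  Σ = -336
Area = |Σ|/2 = 168.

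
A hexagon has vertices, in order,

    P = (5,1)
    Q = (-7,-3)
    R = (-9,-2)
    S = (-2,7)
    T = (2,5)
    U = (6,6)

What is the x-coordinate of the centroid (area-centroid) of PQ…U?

Apply the surveyor's formula. First the cross-terms c_i = x_i·y_{i+1} − x_{i+1}·y_i:
  -8, -13, -67, -24, -18, -24  ⇒  2A = -154, A = -77.
Then Σ (x_i + x_{i+1})·c_i = 553, so x̄ = 553 / (6·(-77)) = -79/66.

-79/66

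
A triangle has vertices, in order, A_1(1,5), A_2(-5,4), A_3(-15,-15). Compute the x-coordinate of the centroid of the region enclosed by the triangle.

-19/3

Apply the surveyor's formula. First the cross-terms c_i = x_i·y_{i+1} − x_{i+1}·y_i:
  29, 135, -60  ⇒  2A = 104, A = 52.
Then Σ (x_i + x_{i+1})·c_i = -1976, so x̄ = -1976 / (6·52) = -19/3.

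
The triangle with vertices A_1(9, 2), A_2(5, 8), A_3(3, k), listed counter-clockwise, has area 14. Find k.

Write out the shoelace sum; only the two edges meeting at A_3 involve k:
2·Area = [(5·k − 3·8) + (3·2 − 9·k)] + 62
       = -4·k + 44 = 28
⇒ k = 4.

4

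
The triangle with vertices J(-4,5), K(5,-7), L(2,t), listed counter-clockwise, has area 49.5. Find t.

8

Write out the shoelace sum; only the two edges meeting at L involve t:
2·Area = [(5·t − 2·(-7)) + (2·5 − (-4)·t)] + 3
       = 9·t + 27 = 99
⇒ t = 8.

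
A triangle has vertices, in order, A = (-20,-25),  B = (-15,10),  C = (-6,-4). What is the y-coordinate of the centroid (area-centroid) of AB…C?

-19/3

Apply the shoelace formula. First the cross-terms c_i = x_i·y_{i+1} − x_{i+1}·y_i:
  -575, 120, 70  ⇒  2A = -385, A = -192.5.
Then Σ (y_i + y_{i+1})·c_i = 7315, so ȳ = 7315 / (6·(-192.5)) = -19/3.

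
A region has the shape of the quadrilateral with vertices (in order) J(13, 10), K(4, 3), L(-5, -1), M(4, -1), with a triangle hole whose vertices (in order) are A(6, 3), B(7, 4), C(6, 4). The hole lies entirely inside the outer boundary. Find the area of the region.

Outer boundary:
Apply the surveyor's formula: 2A = Σ (x_i·y_{i+1} − x_{i+1}·y_i), indices taken mod 4.
J→K: (13)(3) − (4)(10) = -1
K→L: (4)(-1) − (-5)(3) = 11
L→M: (-5)(-1) − (4)(-1) = 9
M→J: (4)(10) − (13)(-1) = 53
Σ = 72
Area = |Σ|/2 = 36.
Hole:
A→B: (6)(4) − (7)(3) = 3
B→C: (7)(4) − (6)(4) = 4
C→A: (6)(3) − (6)(4) = -6
Σ = 1
Area = |Σ|/2 = 0.5.
Net area = 36 − 0.5 = 35.5.

35.5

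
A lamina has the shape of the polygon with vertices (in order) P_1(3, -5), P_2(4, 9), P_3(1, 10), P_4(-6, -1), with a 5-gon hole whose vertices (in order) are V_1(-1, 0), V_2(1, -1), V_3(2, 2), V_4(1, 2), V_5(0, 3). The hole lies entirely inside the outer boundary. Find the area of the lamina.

Outer boundary:
P_1→P_2: (3)(9) − (4)(-5) = 47
P_2→P_3: (4)(10) − (1)(9) = 31
P_3→P_4: (1)(-1) − (-6)(10) = 59
P_4→P_1: (-6)(-5) − (3)(-1) = 33
Σ = 170
Area = |Σ|/2 = 85.
Hole:
V_1→V_2: (-1)(-1) − (1)(0) = 1
V_2→V_3: (1)(2) − (2)(-1) = 4
V_3→V_4: (2)(2) − (1)(2) = 2
V_4→V_5: (1)(3) − (0)(2) = 3
V_5→V_1: (0)(0) − (-1)(3) = 3
Σ = 13
Area = |Σ|/2 = 6.5.
Net area = 85 − 6.5 = 78.5.

78.5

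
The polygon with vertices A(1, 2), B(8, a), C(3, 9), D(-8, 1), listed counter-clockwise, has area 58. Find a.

-1

The doubled signed area Σ (x_i y_{i+1} − x_{i+1} y_i) is linear in a.
With a=0 it equals 114; the coefficient of a is -2 (from the two edges through B).
So -2·a + 114 = 2·58 = 116 ⇒ a = -1.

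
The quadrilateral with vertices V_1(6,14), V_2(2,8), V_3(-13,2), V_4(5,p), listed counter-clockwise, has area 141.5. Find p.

-5

Write out the shoelace sum; only the two edges meeting at V_4 involve p:
2·Area = [((-13)·p − 5·2) + (5·14 − 6·p)] + 128
       = -19·p + 188 = 283
⇒ p = -5.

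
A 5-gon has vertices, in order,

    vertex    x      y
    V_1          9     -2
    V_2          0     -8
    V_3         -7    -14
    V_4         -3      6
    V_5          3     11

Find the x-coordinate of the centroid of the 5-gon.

Apply the surveyor's formula. First the cross-terms c_i = x_i·y_{i+1} − x_{i+1}·y_i:
  -72, -56, -84, -51, -105  ⇒  2A = -368, A = -184.
Then Σ (x_i + x_{i+1})·c_i = -676, so x̄ = -676 / (6·(-184)) = 169/276.

169/276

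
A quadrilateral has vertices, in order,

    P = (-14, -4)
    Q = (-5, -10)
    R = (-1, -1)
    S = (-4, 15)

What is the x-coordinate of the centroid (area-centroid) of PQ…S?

-889/138

Apply the shoelace (surveyor's) formula. First the cross-terms c_i = x_i·y_{i+1} − x_{i+1}·y_i:
  120, -5, -19, 226  ⇒  2A = 322, A = 161.
Then Σ (x_i + x_{i+1})·c_i = -6223, so x̄ = -6223 / (6·161) = -889/138.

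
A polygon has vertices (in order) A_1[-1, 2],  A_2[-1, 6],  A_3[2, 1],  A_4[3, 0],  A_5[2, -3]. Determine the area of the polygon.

14

Apply the surveyor's formula: 2A = Σ (x_i·y_{i+1} − x_{i+1}·y_i), indices taken mod 5.
Σ = (-4) + (-13) + (-3) + (-9) + (1) = -28
Area = |Σ|/2 = 14.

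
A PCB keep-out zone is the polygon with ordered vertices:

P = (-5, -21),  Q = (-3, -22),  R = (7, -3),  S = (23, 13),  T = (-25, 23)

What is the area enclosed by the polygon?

932

Apply the shoelace (surveyor's) formula: 2A = Σ (x_i·y_{i+1} − x_{i+1}·y_i), indices taken mod 5.
P→Q: (-5)(-22) − (-3)(-21) = 47
Q→R: (-3)(-3) − (7)(-22) = 163
R→S: (7)(13) − (23)(-3) = 160
S→T: (23)(23) − (-25)(13) = 854
T→P: (-25)(-21) − (-5)(23) = 640
Σ = 1864
Area = |Σ|/2 = 932.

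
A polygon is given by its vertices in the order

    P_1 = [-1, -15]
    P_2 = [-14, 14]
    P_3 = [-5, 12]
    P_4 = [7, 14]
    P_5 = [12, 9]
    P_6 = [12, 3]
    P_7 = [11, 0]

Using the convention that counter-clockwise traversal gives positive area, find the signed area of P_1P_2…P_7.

Apply the surveyor's formula: 2A = Σ (x_i·y_{i+1} − x_{i+1}·y_i), indices taken mod 7.
Cross-terms: -224, -98, -154, -105, -72, -33, -165  ⇒  Σ = -851
Signed area = Σ/2 = -425.5 (negative ⇒ clockwise traversal).

-425.5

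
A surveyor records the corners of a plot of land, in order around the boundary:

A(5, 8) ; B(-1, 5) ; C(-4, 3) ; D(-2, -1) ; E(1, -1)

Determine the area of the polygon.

38

Apply the surveyor's formula: 2A = Σ (x_i·y_{i+1} − x_{i+1}·y_i), indices taken mod 5.
Σ = (33) + (17) + (10) + (3) + (13) = 76
Area = |Σ|/2 = 38.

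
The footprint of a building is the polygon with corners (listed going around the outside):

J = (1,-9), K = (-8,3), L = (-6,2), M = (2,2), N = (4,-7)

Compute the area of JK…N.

67

Σ = (-69) + (2) + (-16) + (-22) + (-29) = -134
Area = |Σ|/2 = 67.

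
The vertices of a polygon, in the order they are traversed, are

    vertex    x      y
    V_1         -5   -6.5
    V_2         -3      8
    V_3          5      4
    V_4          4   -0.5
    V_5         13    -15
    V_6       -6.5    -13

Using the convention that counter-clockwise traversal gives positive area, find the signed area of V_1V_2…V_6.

-236.375

Apply Gauss's area formula: 2A = Σ (x_i·y_{i+1} − x_{i+1}·y_i), indices taken mod 6.
Σ = (-59.5) + (-52) + (-18.5) + (-53.5) + (-266.5) + (-22.75) = -472.75
Signed area = Σ/2 = -236.375 (negative ⇒ clockwise traversal).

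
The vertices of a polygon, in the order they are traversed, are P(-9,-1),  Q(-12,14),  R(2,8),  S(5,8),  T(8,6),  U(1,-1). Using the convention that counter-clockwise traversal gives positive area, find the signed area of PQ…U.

-172

Apply the surveyor's formula: 2A = Σ (x_i·y_{i+1} − x_{i+1}·y_i), indices taken mod 6.
Σ = (-138) + (-124) + (-24) + (-34) + (-14) + (-10) = -344
Signed area = Σ/2 = -172 (negative ⇒ clockwise traversal).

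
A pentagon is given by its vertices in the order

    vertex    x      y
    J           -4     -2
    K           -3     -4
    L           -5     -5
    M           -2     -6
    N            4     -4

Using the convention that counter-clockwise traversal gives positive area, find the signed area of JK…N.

16.5

J→K: (-4)(-4) − (-3)(-2) = 10
K→L: (-3)(-5) − (-5)(-4) = -5
L→M: (-5)(-6) − (-2)(-5) = 20
M→N: (-2)(-4) − (4)(-6) = 32
N→J: (4)(-2) − (-4)(-4) = -24
Σ = 33
Signed area = Σ/2 = 16.5 (positive ⇒ counter-clockwise traversal).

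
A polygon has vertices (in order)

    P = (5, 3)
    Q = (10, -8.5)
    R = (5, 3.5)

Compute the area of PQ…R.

1.25

Apply the shoelace (surveyor's) formula: 2A = Σ (x_i·y_{i+1} − x_{i+1}·y_i), indices taken mod 3.
Cross-terms: -72.5, 77.5, -2.5  ⇒  Σ = 2.5
Area = |Σ|/2 = 1.25.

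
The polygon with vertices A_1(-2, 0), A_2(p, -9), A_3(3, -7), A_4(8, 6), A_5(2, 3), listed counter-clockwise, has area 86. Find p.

The doubled signed area Σ (x_i y_{i+1} − x_{i+1} y_i) is linear in p.
With p=0 it equals 137; the coefficient of p is -7 (from the two edges through A_2).
So -7·p + 137 = 2·86 = 172 ⇒ p = -5.

-5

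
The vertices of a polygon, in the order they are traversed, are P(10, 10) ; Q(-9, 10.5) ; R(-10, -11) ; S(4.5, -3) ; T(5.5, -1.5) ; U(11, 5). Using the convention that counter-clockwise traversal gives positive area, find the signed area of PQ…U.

P→Q: (10)(10.5) − (-9)(10) = 195
Q→R: (-9)(-11) − (-10)(10.5) = 204
R→S: (-10)(-3) − (4.5)(-11) = 79.5
S→T: (4.5)(-1.5) − (5.5)(-3) = 9.75
T→U: (5.5)(5) − (11)(-1.5) = 44
U→P: (11)(10) − (10)(5) = 60
Σ = 592.25
Signed area = Σ/2 = 296.125 (positive ⇒ counter-clockwise traversal).

296.125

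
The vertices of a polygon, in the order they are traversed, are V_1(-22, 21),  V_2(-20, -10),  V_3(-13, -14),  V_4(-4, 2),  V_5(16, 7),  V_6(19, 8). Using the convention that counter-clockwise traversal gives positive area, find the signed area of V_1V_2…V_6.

Apply the surveyor's formula: 2A = Σ (x_i·y_{i+1} − x_{i+1}·y_i), indices taken mod 6.
V_1→V_2: (-22)(-10) − (-20)(21) = 640
V_2→V_3: (-20)(-14) − (-13)(-10) = 150
V_3→V_4: (-13)(2) − (-4)(-14) = -82
V_4→V_5: (-4)(7) − (16)(2) = -60
V_5→V_6: (16)(8) − (19)(7) = -5
V_6→V_1: (19)(21) − (-22)(8) = 575
Σ = 1218
Signed area = Σ/2 = 609 (positive ⇒ counter-clockwise traversal).

609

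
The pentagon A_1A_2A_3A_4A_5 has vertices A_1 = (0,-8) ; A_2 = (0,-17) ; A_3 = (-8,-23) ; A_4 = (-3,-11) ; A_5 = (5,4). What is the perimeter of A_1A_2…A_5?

62

|A_1A_2| = √((0)² + (-9)²) = √81 = 9
|A_2A_3| = √((-8)² + (-6)²) = √100 = 10
|A_3A_4| = √((5)² + (12)²) = √169 = 13
|A_4A_5| = √((8)² + (15)²) = √289 = 17
|A_5A_1| = √((-5)² + (-12)²) = √169 = 13
Perimeter = 9 + 10 + 13 + 17 + 13 = 62.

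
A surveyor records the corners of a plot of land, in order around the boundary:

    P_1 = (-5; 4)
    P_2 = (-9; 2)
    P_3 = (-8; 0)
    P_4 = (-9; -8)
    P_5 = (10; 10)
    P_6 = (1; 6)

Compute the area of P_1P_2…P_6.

90

Apply the shoelace (surveyor's) formula: 2A = Σ (x_i·y_{i+1} − x_{i+1}·y_i), indices taken mod 6.
Σ = (26) + (16) + (64) + (-10) + (50) + (34) = 180
Area = |Σ|/2 = 90.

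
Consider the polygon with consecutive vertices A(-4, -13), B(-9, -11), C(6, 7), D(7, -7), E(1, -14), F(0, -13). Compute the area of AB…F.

Apply the shoelace formula: 2A = Σ (x_i·y_{i+1} − x_{i+1}·y_i), indices taken mod 6.
Cross-terms: -73, 3, -91, -91, -13, -52  ⇒  Σ = -317
Area = |Σ|/2 = 158.5.

158.5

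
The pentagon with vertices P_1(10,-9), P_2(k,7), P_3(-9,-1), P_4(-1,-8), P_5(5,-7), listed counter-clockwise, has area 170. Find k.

8

The doubled signed area Σ (x_i y_{i+1} − x_{i+1} y_i) is linear in k.
With k=0 it equals 276; the coefficient of k is 8 (from the two edges through P_2).
So 8·k + 276 = 2·170 = 340 ⇒ k = 8.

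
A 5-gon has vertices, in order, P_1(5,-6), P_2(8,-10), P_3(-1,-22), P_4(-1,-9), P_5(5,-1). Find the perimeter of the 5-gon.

|P_1P_2| = √((3)² + (-4)²) = √25 = 5
|P_2P_3| = √((-9)² + (-12)²) = √225 = 15
|P_3P_4| = √((0)² + (13)²) = √169 = 13
|P_4P_5| = √((6)² + (8)²) = √100 = 10
|P_5P_1| = √((0)² + (-5)²) = √25 = 5
Perimeter = 5 + 15 + 13 + 10 + 5 = 48.

48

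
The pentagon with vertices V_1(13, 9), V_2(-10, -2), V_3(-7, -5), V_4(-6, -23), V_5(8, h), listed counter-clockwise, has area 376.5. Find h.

Write out the shoelace sum; only the two edges meeting at V_5 involve h:
2·Area = [((-6)·h − 8·(-23)) + (8·9 − 13·h)] + 231
       = -19·h + 487 = 753
⇒ h = -14.

-14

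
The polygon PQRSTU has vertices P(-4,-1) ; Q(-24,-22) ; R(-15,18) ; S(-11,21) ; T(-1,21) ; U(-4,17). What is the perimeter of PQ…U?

108

|PQ| = √((-20)² + (-21)²) = √841 = 29
|QR| = √((9)² + (40)²) = √1681 = 41
|RS| = √((4)² + (3)²) = √25 = 5
|ST| = √((10)² + (0)²) = √100 = 10
|TU| = √((-3)² + (-4)²) = √25 = 5
|UP| = √((0)² + (-18)²) = √324 = 18
Perimeter = 29 + 41 + 5 + 10 + 5 + 18 = 108.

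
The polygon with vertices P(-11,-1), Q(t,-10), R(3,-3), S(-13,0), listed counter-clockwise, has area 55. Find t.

2

Write out the shoelace sum; only the two edges meeting at Q involve t:
2·Area = [((-11)·(-10) − t·(-1)) + (t·(-3) − 3·(-10))] + -26
       = -2·t + 114 = 110
⇒ t = 2.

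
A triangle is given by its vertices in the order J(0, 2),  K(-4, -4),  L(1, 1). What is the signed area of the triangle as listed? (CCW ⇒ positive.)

5

Apply the shoelace (surveyor's) formula: 2A = Σ (x_i·y_{i+1} − x_{i+1}·y_i), indices taken mod 3.
Cross-terms: 8, 0, 2  ⇒  Σ = 10
Signed area = Σ/2 = 5 (positive ⇒ counter-clockwise traversal).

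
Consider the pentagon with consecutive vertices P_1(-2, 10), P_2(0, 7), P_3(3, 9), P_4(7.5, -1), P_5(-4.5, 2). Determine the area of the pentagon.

Apply the shoelace (surveyor's) formula: 2A = Σ (x_i·y_{i+1} − x_{i+1}·y_i), indices taken mod 5.
P_1→P_2: (-2)(7) − (0)(10) = -14
P_2→P_3: (0)(9) − (3)(7) = -21
P_3→P_4: (3)(-1) − (7.5)(9) = -70.5
P_4→P_5: (7.5)(2) − (-4.5)(-1) = 10.5
P_5→P_1: (-4.5)(10) − (-2)(2) = -41
Σ = -136
Area = |Σ|/2 = 68.

68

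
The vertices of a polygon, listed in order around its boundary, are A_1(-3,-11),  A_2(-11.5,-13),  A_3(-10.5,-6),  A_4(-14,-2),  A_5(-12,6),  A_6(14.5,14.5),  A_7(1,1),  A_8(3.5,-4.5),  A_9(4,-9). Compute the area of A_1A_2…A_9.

Apply the shoelace formula: 2A = Σ (x_i·y_{i+1} − x_{i+1}·y_i), indices taken mod 9.
Cross-terms: -87.5, -67.5, -63, -108, -261, 0, -8, -13.5, -71  ⇒  Σ = -679.5
Area = |Σ|/2 = 339.75.

339.75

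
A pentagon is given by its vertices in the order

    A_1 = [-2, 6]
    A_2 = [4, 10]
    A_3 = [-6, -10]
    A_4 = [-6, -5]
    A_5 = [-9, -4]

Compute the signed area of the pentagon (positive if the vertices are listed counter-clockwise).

Apply the shoelace (surveyor's) formula: 2A = Σ (x_i·y_{i+1} − x_{i+1}·y_i), indices taken mod 5.
Σ = (-44) + (20) + (-30) + (-21) + (-62) = -137
Signed area = Σ/2 = -68.5 (negative ⇒ clockwise traversal).

-68.5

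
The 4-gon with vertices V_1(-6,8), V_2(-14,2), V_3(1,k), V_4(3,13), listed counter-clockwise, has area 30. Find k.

Write out the shoelace sum; only the two edges meeting at V_3 involve k:
2·Area = [((-14)·k − 1·2) + (1·13 − 3·k)] + 202
       = -17·k + 213 = 60
⇒ k = 9.

9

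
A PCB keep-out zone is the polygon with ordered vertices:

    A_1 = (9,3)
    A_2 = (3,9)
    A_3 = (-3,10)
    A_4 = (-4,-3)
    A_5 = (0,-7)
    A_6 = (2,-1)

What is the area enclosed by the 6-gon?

117.5

Σ = (72) + (57) + (49) + (28) + (14) + (15) = 235
Area = |Σ|/2 = 117.5.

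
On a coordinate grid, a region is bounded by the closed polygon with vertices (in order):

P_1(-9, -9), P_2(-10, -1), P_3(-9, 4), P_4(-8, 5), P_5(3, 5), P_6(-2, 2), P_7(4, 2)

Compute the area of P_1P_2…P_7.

Apply the surveyor's formula: 2A = Σ (x_i·y_{i+1} − x_{i+1}·y_i), indices taken mod 7.
P_1→P_2: (-9)(-1) − (-10)(-9) = -81
P_2→P_3: (-10)(4) − (-9)(-1) = -49
P_3→P_4: (-9)(5) − (-8)(4) = -13
P_4→P_5: (-8)(5) − (3)(5) = -55
P_5→P_6: (3)(2) − (-2)(5) = 16
P_6→P_7: (-2)(2) − (4)(2) = -12
P_7→P_1: (4)(-9) − (-9)(2) = -18
Σ = -212
Area = |Σ|/2 = 106.

106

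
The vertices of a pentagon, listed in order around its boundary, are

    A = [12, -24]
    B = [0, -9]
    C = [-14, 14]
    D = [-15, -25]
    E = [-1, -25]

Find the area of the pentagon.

500

Apply Gauss's area formula: 2A = Σ (x_i·y_{i+1} − x_{i+1}·y_i), indices taken mod 5.
Cross-terms: -108, -126, 560, 350, 324  ⇒  Σ = 1000
Area = |Σ|/2 = 500.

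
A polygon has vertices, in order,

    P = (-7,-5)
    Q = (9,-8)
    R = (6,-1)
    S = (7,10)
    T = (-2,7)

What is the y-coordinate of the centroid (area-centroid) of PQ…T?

Apply the shoelace (surveyor's) formula. First the cross-terms c_i = x_i·y_{i+1} − x_{i+1}·y_i:
  101, 39, 67, 69, 59  ⇒  2A = 335, A = 167.5.
Then Σ (y_i + y_{i+1})·c_i = 230, so ȳ = 230 / (6·167.5) = 46/201.

46/201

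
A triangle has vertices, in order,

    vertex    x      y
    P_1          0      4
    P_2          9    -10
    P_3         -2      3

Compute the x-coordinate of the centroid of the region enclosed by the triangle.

Apply Gauss's area formula. First the cross-terms c_i = x_i·y_{i+1} − x_{i+1}·y_i:
  -36, 7, -8  ⇒  2A = -37, A = -18.5.
Then Σ (x_i + x_{i+1})·c_i = -259, so x̄ = -259 / (6·(-18.5)) = 7/3.

7/3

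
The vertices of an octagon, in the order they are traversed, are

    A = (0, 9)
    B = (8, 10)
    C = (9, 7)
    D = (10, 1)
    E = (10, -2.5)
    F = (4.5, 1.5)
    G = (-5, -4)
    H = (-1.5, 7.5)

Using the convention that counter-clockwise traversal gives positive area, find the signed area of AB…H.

-121.625

Σ = (-72) + (-34) + (-61) + (-35) + (26.25) + (-10.5) + (-43.5) + (-13.5) = -243.25
Signed area = Σ/2 = -121.625 (negative ⇒ clockwise traversal).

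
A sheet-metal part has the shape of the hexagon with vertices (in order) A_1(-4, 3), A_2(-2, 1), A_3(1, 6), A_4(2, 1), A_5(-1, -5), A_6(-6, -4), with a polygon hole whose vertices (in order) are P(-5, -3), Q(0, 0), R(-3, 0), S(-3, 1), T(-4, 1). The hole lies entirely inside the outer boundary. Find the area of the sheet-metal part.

38

Outer boundary:
Σ = (2) + (-13) + (-11) + (-9) + (-26) + (-34) = -91
Area = |Σ|/2 = 45.5.
Hole:
Apply the shoelace formula: 2A = Σ (x_i·y_{i+1} − x_{i+1}·y_i), indices taken mod 5.
P→Q: (-5)(0) − (0)(-3) = 0
Q→R: (0)(0) − (-3)(0) = 0
R→S: (-3)(1) − (-3)(0) = -3
S→T: (-3)(1) − (-4)(1) = 1
T→P: (-4)(-3) − (-5)(1) = 17
Σ = 15
Area = |Σ|/2 = 7.5.
Net area = 45.5 − 7.5 = 38.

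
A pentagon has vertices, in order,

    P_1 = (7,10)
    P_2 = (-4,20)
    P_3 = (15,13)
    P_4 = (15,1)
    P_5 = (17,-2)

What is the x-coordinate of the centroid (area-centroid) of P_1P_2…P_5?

388/43

Apply the surveyor's formula. First the cross-terms c_i = x_i·y_{i+1} − x_{i+1}·y_i:
  180, -352, -180, -47, 184  ⇒  2A = -215, A = -107.5.
Then Σ (x_i + x_{i+1})·c_i = -5820, so x̄ = -5820 / (6·(-107.5)) = 388/43.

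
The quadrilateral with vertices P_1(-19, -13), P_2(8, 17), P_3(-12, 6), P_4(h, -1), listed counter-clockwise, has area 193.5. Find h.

-19

The doubled signed area Σ (x_i y_{i+1} − x_{i+1} y_i) is linear in h.
With h=0 it equals 26; the coefficient of h is -19 (from the two edges through P_4).
So -19·h + 26 = 2·193.5 = 387 ⇒ h = -19.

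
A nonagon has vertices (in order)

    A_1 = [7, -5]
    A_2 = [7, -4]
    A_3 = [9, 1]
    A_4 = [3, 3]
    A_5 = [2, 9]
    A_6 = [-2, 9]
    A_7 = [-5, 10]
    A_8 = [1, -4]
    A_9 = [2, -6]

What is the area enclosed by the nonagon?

100

Apply Gauss's area formula: 2A = Σ (x_i·y_{i+1} − x_{i+1}·y_i), indices taken mod 9.
Σ = (7) + (43) + (24) + (21) + (36) + (25) + (10) + (2) + (32) = 200
Area = |Σ|/2 = 100.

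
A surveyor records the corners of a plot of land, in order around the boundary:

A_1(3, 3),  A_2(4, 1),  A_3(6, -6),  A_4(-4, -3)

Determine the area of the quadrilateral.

42

Apply the surveyor's formula: 2A = Σ (x_i·y_{i+1} − x_{i+1}·y_i), indices taken mod 4.
Σ = (-9) + (-30) + (-42) + (-3) = -84
Area = |Σ|/2 = 42.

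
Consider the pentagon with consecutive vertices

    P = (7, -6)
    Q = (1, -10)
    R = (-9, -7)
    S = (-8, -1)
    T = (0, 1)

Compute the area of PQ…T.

111.5

Cross-terms: -64, -97, -47, -8, -7  ⇒  Σ = -223
Area = |Σ|/2 = 111.5.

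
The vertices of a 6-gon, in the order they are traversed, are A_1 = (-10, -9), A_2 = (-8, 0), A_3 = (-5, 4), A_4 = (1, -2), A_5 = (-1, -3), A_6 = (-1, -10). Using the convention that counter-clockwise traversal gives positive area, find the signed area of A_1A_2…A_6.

Cross-terms: -72, -32, 6, -5, 7, -91  ⇒  Σ = -187
Signed area = Σ/2 = -93.5 (negative ⇒ clockwise traversal).

-93.5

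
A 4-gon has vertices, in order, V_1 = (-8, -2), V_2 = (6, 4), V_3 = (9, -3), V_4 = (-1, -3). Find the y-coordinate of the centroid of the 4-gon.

Apply Gauss's area formula. First the cross-terms c_i = x_i·y_{i+1} − x_{i+1}·y_i:
  -20, -54, -30, -22  ⇒  2A = -126, A = -63.
Then Σ (y_i + y_{i+1})·c_i = 196, so ȳ = 196 / (6·(-63)) = -14/27.

-14/27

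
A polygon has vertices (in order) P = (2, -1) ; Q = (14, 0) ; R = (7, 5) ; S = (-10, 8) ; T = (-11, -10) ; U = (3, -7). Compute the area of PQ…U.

248

Apply the shoelace (surveyor's) formula: 2A = Σ (x_i·y_{i+1} − x_{i+1}·y_i), indices taken mod 6.
P→Q: (2)(0) − (14)(-1) = 14
Q→R: (14)(5) − (7)(0) = 70
R→S: (7)(8) − (-10)(5) = 106
S→T: (-10)(-10) − (-11)(8) = 188
T→U: (-11)(-7) − (3)(-10) = 107
U→P: (3)(-1) − (2)(-7) = 11
Σ = 496
Area = |Σ|/2 = 248.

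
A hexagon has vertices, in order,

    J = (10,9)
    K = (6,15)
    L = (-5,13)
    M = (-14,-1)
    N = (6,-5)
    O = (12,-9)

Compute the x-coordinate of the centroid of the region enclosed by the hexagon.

Apply Gauss's area formula. First the cross-terms c_i = x_i·y_{i+1} − x_{i+1}·y_i:
  96, 153, 187, 76, 6, 198  ⇒  2A = 716, A = 358.
Then Σ (x_i + x_{i+1})·c_i = 1992, so x̄ = 1992 / (6·358) = 166/179.

166/179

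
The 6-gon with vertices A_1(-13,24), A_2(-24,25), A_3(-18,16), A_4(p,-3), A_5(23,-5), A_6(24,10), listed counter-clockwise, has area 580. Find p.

The doubled signed area Σ (x_i y_{i+1} − x_{i+1} y_i) is linear in p.
With p=0 it equals 1496; the coefficient of p is -21 (from the two edges through A_4).
So -21·p + 1496 = 2·580 = 1160 ⇒ p = 16.

16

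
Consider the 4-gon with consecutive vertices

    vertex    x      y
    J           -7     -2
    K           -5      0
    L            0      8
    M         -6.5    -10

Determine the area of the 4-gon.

Apply the surveyor's formula: 2A = Σ (x_i·y_{i+1} − x_{i+1}·y_i), indices taken mod 4.
J→K: (-7)(0) − (-5)(-2) = -10
K→L: (-5)(8) − (0)(0) = -40
L→M: (0)(-10) − (-6.5)(8) = 52
M→J: (-6.5)(-2) − (-7)(-10) = -57
Σ = -55
Area = |Σ|/2 = 27.5.

27.5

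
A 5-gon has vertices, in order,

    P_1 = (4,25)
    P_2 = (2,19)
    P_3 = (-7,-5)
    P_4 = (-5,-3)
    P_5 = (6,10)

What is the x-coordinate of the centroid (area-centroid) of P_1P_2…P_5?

219/223

Apply the shoelace formula. First the cross-terms c_i = x_i·y_{i+1} − x_{i+1}·y_i:
  26, 123, -4, -32, 110  ⇒  2A = 223, A = 111.5.
Then Σ (x_i + x_{i+1})·c_i = 657, so x̄ = 657 / (6·111.5) = 219/223.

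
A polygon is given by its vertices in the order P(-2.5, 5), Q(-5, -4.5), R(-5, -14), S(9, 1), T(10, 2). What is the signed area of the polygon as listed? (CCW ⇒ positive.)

133.875

Σ = (36.25) + (47.5) + (121) + (8) + (55) = 267.75
Signed area = Σ/2 = 133.875 (positive ⇒ counter-clockwise traversal).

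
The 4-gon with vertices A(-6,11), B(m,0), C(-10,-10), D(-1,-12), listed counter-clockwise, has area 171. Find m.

The doubled signed area Σ (x_i y_{i+1} − x_{i+1} y_i) is linear in m.
With m=0 it equals 27; the coefficient of m is -21 (from the two edges through B).
So -21·m + 27 = 2·171 = 342 ⇒ m = -15.

-15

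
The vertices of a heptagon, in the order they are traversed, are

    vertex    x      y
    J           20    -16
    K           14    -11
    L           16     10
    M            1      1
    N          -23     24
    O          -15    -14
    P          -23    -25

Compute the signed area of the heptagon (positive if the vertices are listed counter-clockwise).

988

J→K: (20)(-11) − (14)(-16) = 4
K→L: (14)(10) − (16)(-11) = 316
L→M: (16)(1) − (1)(10) = 6
M→N: (1)(24) − (-23)(1) = 47
N→O: (-23)(-14) − (-15)(24) = 682
O→P: (-15)(-25) − (-23)(-14) = 53
P→J: (-23)(-16) − (20)(-25) = 868
Σ = 1976
Signed area = Σ/2 = 988 (positive ⇒ counter-clockwise traversal).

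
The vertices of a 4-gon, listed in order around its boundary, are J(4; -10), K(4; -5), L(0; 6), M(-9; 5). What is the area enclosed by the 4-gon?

Apply the shoelace (surveyor's) formula: 2A = Σ (x_i·y_{i+1} − x_{i+1}·y_i), indices taken mod 4.
Σ = (20) + (24) + (54) + (70) = 168
Area = |Σ|/2 = 84.

84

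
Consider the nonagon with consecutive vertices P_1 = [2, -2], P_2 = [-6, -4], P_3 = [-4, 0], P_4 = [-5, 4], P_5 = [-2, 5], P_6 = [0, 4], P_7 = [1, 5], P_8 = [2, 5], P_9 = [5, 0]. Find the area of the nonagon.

60.5

Apply Gauss's area formula: 2A = Σ (x_i·y_{i+1} − x_{i+1}·y_i), indices taken mod 9.
Cross-terms: -20, -16, -16, -17, -8, -4, -5, -25, -10  ⇒  Σ = -121
Area = |Σ|/2 = 60.5.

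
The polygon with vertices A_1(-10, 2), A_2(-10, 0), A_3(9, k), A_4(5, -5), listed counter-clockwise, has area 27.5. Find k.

-8

The doubled signed area Σ (x_i y_{i+1} − x_{i+1} y_i) is linear in k.
With k=0 it equals -65; the coefficient of k is -15 (from the two edges through A_3).
So -15·k + -65 = 2·27.5 = 55 ⇒ k = -8.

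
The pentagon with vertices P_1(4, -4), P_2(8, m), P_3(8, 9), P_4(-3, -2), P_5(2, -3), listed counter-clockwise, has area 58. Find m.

4

The doubled signed area Σ (x_i y_{i+1} − x_{i+1} y_i) is linear in m.
With m=0 it equals 132; the coefficient of m is -4 (from the two edges through P_2).
So -4·m + 132 = 2·58 = 116 ⇒ m = 4.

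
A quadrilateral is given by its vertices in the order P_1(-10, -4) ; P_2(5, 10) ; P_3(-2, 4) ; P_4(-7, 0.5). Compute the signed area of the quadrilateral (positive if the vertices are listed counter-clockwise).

10

Σ = (-80) + (40) + (27) + (33) = 20
Signed area = Σ/2 = 10 (positive ⇒ counter-clockwise traversal).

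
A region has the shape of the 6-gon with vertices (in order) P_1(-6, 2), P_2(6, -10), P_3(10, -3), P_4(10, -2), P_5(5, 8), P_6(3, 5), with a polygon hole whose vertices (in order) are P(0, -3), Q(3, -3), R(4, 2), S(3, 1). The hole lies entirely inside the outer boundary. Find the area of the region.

125.5

Outer boundary:
Apply the shoelace formula: 2A = Σ (x_i·y_{i+1} − x_{i+1}·y_i), indices taken mod 6.
Σ = (48) + (82) + (10) + (90) + (1) + (36) = 267
Area = |Σ|/2 = 133.5.
Hole:
Apply Gauss's area formula: 2A = Σ (x_i·y_{i+1} − x_{i+1}·y_i), indices taken mod 4.
Σ = (9) + (18) + (-2) + (-9) = 16
Area = |Σ|/2 = 8.
Net area = 133.5 − 8 = 125.5.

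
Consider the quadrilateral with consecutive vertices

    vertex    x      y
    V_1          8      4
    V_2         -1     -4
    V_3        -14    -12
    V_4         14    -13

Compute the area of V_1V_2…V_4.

219

Σ = (-28) + (-44) + (350) + (160) = 438
Area = |Σ|/2 = 219.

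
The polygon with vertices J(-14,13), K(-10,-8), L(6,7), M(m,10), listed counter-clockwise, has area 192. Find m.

-6

Write out the shoelace sum; only the two edges meeting at M involve m:
2·Area = [(6·10 − m·7) + (m·13 − (-14)·10)] + 220
       = 6·m + 420 = 384
⇒ m = -6.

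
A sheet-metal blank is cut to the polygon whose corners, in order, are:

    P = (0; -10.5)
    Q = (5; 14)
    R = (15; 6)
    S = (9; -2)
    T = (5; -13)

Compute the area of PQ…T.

Apply the surveyor's formula: 2A = Σ (x_i·y_{i+1} − x_{i+1}·y_i), indices taken mod 5.
P→Q: (0)(14) − (5)(-10.5) = 52.5
Q→R: (5)(6) − (15)(14) = -180
R→S: (15)(-2) − (9)(6) = -84
S→T: (9)(-13) − (5)(-2) = -107
T→P: (5)(-10.5) − (0)(-13) = -52.5
Σ = -371
Area = |Σ|/2 = 185.5.

185.5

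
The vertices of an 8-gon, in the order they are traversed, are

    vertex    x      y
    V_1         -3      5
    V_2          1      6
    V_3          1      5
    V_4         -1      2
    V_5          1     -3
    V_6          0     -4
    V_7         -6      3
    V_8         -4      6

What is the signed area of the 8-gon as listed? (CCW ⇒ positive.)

Apply Gauss's area formula: 2A = Σ (x_i·y_{i+1} − x_{i+1}·y_i), indices taken mod 8.
Σ = (-23) + (-1) + (7) + (1) + (-4) + (-24) + (-24) + (-2) = -70
Signed area = Σ/2 = -35 (negative ⇒ clockwise traversal).

-35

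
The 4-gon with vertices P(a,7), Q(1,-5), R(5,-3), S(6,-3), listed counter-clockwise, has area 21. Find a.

9

The doubled signed area Σ (x_i y_{i+1} − x_{i+1} y_i) is linear in a.
With a=0 it equals 60; the coefficient of a is -2 (from the two edges through P).
So -2·a + 60 = 2·21 = 42 ⇒ a = 9.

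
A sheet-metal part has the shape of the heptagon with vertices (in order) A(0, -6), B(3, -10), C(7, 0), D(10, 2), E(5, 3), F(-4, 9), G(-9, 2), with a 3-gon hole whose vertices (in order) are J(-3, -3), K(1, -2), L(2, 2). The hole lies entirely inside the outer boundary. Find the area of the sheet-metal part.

145.5

Outer boundary:
Apply the shoelace (surveyor's) formula: 2A = Σ (x_i·y_{i+1} − x_{i+1}·y_i), indices taken mod 7.
A→B: (0)(-10) − (3)(-6) = 18
B→C: (3)(0) − (7)(-10) = 70
C→D: (7)(2) − (10)(0) = 14
D→E: (10)(3) − (5)(2) = 20
E→F: (5)(9) − (-4)(3) = 57
F→G: (-4)(2) − (-9)(9) = 73
G→A: (-9)(-6) − (0)(2) = 54
Σ = 306
Area = |Σ|/2 = 153.
Hole:
Σ = (9) + (6) + (0) = 15
Area = |Σ|/2 = 7.5.
Net area = 153 − 7.5 = 145.5.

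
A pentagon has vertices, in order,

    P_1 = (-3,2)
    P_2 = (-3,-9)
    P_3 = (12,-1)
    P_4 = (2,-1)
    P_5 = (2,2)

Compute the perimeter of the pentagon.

|P_1P_2| = √((0)² + (-11)²) = √121 = 11
|P_2P_3| = √((15)² + (8)²) = √289 = 17
|P_3P_4| = √((-10)² + (0)²) = √100 = 10
|P_4P_5| = √((0)² + (3)²) = √9 = 3
|P_5P_1| = √((-5)² + (0)²) = √25 = 5
Perimeter = 11 + 17 + 10 + 3 + 5 = 46.

46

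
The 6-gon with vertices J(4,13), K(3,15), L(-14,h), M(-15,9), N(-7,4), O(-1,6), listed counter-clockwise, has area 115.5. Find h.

11

Write out the shoelace sum; only the two edges meeting at L involve h:
2·Area = [(3·h − (-14)·15) + ((-14)·9 − (-15)·h)] + -51
       = 18·h + 33 = 231
⇒ h = 11.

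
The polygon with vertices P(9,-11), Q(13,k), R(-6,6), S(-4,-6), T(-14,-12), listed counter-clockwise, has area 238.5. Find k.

-2

The doubled signed area Σ (x_i y_{i+1} − x_{i+1} y_i) is linear in k.
With k=0 it equals 507; the coefficient of k is 15 (from the two edges through Q).
So 15·k + 507 = 2·238.5 = 477 ⇒ k = -2.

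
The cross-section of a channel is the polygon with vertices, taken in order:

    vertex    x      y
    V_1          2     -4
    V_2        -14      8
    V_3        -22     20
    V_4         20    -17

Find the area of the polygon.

108

Apply the shoelace formula: 2A = Σ (x_i·y_{i+1} − x_{i+1}·y_i), indices taken mod 4.
Cross-terms: -40, -104, -26, -46  ⇒  Σ = -216
Area = |Σ|/2 = 108.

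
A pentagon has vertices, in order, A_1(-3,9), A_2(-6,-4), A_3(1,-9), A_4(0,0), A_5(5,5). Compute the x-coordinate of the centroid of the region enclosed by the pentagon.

Apply the shoelace (surveyor's) formula. First the cross-terms c_i = x_i·y_{i+1} − x_{i+1}·y_i:
  66, 58, 0, 0, 60  ⇒  2A = 184, A = 92.
Then Σ (x_i + x_{i+1})·c_i = -764, so x̄ = -764 / (6·92) = -191/138.

-191/138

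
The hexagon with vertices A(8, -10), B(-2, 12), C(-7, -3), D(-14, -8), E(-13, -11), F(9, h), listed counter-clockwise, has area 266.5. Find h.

Write out the shoelace sum; only the two edges meeting at F involve h:
2·Area = [((-13)·h − 9·(-11)) + (9·(-10) − 8·h)] + 230
       = -21·h + 239 = 533
⇒ h = -14.

-14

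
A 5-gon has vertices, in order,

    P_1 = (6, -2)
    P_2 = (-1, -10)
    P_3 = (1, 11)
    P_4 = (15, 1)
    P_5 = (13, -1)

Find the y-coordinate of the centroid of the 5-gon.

233/165

Apply the surveyor's formula. First the cross-terms c_i = x_i·y_{i+1} − x_{i+1}·y_i:
  -62, -1, -164, -28, -20  ⇒  2A = -275, A = -137.5.
Then Σ (y_i + y_{i+1})·c_i = -1165, so ȳ = -1165 / (6·(-137.5)) = 233/165.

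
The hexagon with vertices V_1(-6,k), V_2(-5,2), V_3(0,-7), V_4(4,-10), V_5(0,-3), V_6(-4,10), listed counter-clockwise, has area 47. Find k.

7

The doubled signed area Σ (x_i y_{i+1} − x_{i+1} y_i) is linear in k.
With k=0 it equals 87; the coefficient of k is 1 (from the two edges through V_1).
So 1·k + 87 = 2·47 = 94 ⇒ k = 7.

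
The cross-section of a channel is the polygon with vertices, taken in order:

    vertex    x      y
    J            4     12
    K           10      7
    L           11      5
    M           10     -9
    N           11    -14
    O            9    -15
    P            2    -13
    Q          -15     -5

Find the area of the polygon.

400

J→K: (4)(7) − (10)(12) = -92
K→L: (10)(5) − (11)(7) = -27
L→M: (11)(-9) − (10)(5) = -149
M→N: (10)(-14) − (11)(-9) = -41
N→O: (11)(-15) − (9)(-14) = -39
O→P: (9)(-13) − (2)(-15) = -87
P→Q: (2)(-5) − (-15)(-13) = -205
Q→J: (-15)(12) − (4)(-5) = -160
Σ = -800
Area = |Σ|/2 = 400.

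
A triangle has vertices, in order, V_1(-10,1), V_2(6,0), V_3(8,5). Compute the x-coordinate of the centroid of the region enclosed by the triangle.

4/3

Apply the shoelace (surveyor's) formula. First the cross-terms c_i = x_i·y_{i+1} − x_{i+1}·y_i:
  -6, 30, 58  ⇒  2A = 82, A = 41.
Then Σ (x_i + x_{i+1})·c_i = 328, so x̄ = 328 / (6·41) = 4/3.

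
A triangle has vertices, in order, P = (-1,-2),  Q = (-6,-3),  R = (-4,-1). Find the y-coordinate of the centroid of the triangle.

Apply the surveyor's formula. First the cross-terms c_i = x_i·y_{i+1} − x_{i+1}·y_i:
  -9, -6, 7  ⇒  2A = -8, A = -4.
Then Σ (y_i + y_{i+1})·c_i = 48, so ȳ = 48 / (6·(-4)) = -2.

-2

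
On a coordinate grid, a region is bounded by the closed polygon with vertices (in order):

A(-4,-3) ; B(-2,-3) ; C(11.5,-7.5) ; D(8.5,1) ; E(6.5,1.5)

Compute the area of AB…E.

61.75

Apply the shoelace (surveyor's) formula: 2A = Σ (x_i·y_{i+1} − x_{i+1}·y_i), indices taken mod 5.
A→B: (-4)(-3) − (-2)(-3) = 6
B→C: (-2)(-7.5) − (11.5)(-3) = 49.5
C→D: (11.5)(1) − (8.5)(-7.5) = 75.25
D→E: (8.5)(1.5) − (6.5)(1) = 6.25
E→A: (6.5)(-3) − (-4)(1.5) = -13.5
Σ = 123.5
Area = |Σ|/2 = 61.75.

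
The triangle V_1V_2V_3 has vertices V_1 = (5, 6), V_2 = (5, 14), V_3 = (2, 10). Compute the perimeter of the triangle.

18

|V_1V_2| = √((0)² + (8)²) = √64 = 8
|V_2V_3| = √((-3)² + (-4)²) = √25 = 5
|V_3V_1| = √((3)² + (-4)²) = √25 = 5
Perimeter = 8 + 5 + 5 = 18.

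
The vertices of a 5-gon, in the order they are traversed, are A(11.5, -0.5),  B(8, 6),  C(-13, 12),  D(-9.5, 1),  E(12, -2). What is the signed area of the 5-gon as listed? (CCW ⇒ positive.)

Σ = (73) + (174) + (101) + (7) + (17) = 372
Signed area = Σ/2 = 186 (positive ⇒ counter-clockwise traversal).

186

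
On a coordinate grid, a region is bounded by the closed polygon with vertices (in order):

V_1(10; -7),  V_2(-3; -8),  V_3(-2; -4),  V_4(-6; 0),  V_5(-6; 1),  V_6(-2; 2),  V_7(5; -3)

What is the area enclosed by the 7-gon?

77

Apply the shoelace formula: 2A = Σ (x_i·y_{i+1} − x_{i+1}·y_i), indices taken mod 7.
Σ = (-101) + (-4) + (-24) + (-6) + (-10) + (-4) + (-5) = -154
Area = |Σ|/2 = 77.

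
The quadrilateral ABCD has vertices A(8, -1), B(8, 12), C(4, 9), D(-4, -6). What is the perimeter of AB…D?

|AB| = √((0)² + (13)²) = √169 = 13
|BC| = √((-4)² + (-3)²) = √25 = 5
|CD| = √((-8)² + (-15)²) = √289 = 17
|DA| = √((12)² + (5)²) = √169 = 13
Perimeter = 13 + 5 + 17 + 13 = 48.

48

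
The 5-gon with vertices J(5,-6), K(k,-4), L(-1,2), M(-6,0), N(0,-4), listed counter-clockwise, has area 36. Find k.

The doubled signed area Σ (x_i y_{i+1} − x_{i+1} y_i) is linear in k.
With k=0 it equals 32; the coefficient of k is 8 (from the two edges through K).
So 8·k + 32 = 2·36 = 72 ⇒ k = 5.

5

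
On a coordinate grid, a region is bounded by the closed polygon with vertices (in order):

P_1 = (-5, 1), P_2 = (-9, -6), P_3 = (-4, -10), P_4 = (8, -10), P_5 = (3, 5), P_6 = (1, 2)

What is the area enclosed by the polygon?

Apply Gauss's area formula: 2A = Σ (x_i·y_{i+1} − x_{i+1}·y_i), indices taken mod 6.
P_1→P_2: (-5)(-6) − (-9)(1) = 39
P_2→P_3: (-9)(-10) − (-4)(-6) = 66
P_3→P_4: (-4)(-10) − (8)(-10) = 120
P_4→P_5: (8)(5) − (3)(-10) = 70
P_5→P_6: (3)(2) − (1)(5) = 1
P_6→P_1: (1)(1) − (-5)(2) = 11
Σ = 307
Area = |Σ|/2 = 153.5.

153.5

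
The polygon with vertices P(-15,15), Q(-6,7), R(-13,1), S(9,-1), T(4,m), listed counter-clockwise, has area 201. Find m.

The doubled signed area Σ (x_i y_{i+1} − x_{i+1} y_i) is linear in m.
With m=0 it equals 138; the coefficient of m is 24 (from the two edges through T).
So 24·m + 138 = 2·201 = 402 ⇒ m = 11.

11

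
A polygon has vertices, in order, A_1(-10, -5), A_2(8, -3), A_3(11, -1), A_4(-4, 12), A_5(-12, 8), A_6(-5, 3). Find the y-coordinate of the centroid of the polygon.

487/197

Apply the shoelace formula. First the cross-terms c_i = x_i·y_{i+1} − x_{i+1}·y_i:
  70, 25, 128, 112, 4, 55  ⇒  2A = 394, A = 197.
Then Σ (y_i + y_{i+1})·c_i = 2922, so ȳ = 2922 / (6·197) = 487/197.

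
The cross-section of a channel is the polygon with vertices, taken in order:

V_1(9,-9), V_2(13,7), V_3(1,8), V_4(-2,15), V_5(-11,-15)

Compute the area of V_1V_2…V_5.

368.5

Σ = (180) + (97) + (31) + (195) + (234) = 737
Area = |Σ|/2 = 368.5.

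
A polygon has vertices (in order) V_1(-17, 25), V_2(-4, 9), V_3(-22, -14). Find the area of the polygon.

293.5

Apply the surveyor's formula: 2A = Σ (x_i·y_{i+1} − x_{i+1}·y_i), indices taken mod 3.
Cross-terms: -53, 254, -788  ⇒  Σ = -587
Area = |Σ|/2 = 293.5.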